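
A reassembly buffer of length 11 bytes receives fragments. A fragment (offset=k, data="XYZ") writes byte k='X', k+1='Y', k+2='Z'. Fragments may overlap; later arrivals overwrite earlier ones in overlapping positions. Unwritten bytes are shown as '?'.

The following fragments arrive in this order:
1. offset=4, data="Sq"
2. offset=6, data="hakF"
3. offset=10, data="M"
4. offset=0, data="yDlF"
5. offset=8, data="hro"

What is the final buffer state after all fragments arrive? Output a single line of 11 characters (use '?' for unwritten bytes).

Fragment 1: offset=4 data="Sq" -> buffer=????Sq?????
Fragment 2: offset=6 data="hakF" -> buffer=????SqhakF?
Fragment 3: offset=10 data="M" -> buffer=????SqhakFM
Fragment 4: offset=0 data="yDlF" -> buffer=yDlFSqhakFM
Fragment 5: offset=8 data="hro" -> buffer=yDlFSqhahro

Answer: yDlFSqhahro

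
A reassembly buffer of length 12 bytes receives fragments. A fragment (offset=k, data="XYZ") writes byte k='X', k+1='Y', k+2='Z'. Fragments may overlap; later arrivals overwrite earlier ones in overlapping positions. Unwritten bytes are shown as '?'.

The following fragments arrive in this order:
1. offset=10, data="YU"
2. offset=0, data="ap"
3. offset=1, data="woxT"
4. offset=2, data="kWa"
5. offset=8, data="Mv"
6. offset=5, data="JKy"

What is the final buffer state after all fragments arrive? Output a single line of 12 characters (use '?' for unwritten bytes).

Fragment 1: offset=10 data="YU" -> buffer=??????????YU
Fragment 2: offset=0 data="ap" -> buffer=ap????????YU
Fragment 3: offset=1 data="woxT" -> buffer=awoxT?????YU
Fragment 4: offset=2 data="kWa" -> buffer=awkWa?????YU
Fragment 5: offset=8 data="Mv" -> buffer=awkWa???MvYU
Fragment 6: offset=5 data="JKy" -> buffer=awkWaJKyMvYU

Answer: awkWaJKyMvYU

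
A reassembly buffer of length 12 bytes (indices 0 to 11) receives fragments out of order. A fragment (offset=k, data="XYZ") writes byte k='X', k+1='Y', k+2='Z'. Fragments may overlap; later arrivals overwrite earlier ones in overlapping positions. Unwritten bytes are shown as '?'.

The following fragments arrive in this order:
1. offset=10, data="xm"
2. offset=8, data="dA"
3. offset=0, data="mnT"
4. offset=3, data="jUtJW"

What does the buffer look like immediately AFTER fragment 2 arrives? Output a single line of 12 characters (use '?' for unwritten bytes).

Answer: ????????dAxm

Derivation:
Fragment 1: offset=10 data="xm" -> buffer=??????????xm
Fragment 2: offset=8 data="dA" -> buffer=????????dAxm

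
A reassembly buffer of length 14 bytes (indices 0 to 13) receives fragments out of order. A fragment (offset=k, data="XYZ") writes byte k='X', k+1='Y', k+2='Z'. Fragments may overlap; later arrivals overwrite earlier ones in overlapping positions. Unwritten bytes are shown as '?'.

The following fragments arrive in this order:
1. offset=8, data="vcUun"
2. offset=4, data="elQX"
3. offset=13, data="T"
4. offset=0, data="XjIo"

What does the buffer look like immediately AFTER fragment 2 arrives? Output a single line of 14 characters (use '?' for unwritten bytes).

Fragment 1: offset=8 data="vcUun" -> buffer=????????vcUun?
Fragment 2: offset=4 data="elQX" -> buffer=????elQXvcUun?

Answer: ????elQXvcUun?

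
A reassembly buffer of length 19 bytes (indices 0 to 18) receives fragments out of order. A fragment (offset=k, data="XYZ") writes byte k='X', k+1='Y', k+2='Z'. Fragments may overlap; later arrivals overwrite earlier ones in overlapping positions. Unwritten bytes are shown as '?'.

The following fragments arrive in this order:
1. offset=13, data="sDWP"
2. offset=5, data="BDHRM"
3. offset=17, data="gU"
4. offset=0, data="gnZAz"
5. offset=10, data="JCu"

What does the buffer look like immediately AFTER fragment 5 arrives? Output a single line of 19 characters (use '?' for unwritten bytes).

Answer: gnZAzBDHRMJCusDWPgU

Derivation:
Fragment 1: offset=13 data="sDWP" -> buffer=?????????????sDWP??
Fragment 2: offset=5 data="BDHRM" -> buffer=?????BDHRM???sDWP??
Fragment 3: offset=17 data="gU" -> buffer=?????BDHRM???sDWPgU
Fragment 4: offset=0 data="gnZAz" -> buffer=gnZAzBDHRM???sDWPgU
Fragment 5: offset=10 data="JCu" -> buffer=gnZAzBDHRMJCusDWPgU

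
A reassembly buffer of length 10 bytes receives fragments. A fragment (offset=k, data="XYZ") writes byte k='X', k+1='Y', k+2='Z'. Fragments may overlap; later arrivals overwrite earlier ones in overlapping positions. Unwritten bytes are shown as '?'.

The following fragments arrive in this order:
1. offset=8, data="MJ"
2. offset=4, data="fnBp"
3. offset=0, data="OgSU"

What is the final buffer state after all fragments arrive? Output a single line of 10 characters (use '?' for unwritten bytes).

Answer: OgSUfnBpMJ

Derivation:
Fragment 1: offset=8 data="MJ" -> buffer=????????MJ
Fragment 2: offset=4 data="fnBp" -> buffer=????fnBpMJ
Fragment 3: offset=0 data="OgSU" -> buffer=OgSUfnBpMJ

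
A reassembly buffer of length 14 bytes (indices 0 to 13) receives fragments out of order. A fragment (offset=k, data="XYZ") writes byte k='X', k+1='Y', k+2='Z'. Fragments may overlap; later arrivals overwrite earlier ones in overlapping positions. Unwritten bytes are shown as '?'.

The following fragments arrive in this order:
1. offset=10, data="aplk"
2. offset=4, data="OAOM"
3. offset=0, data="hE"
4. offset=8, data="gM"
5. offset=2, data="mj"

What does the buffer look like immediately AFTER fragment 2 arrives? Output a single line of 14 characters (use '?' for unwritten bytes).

Answer: ????OAOM??aplk

Derivation:
Fragment 1: offset=10 data="aplk" -> buffer=??????????aplk
Fragment 2: offset=4 data="OAOM" -> buffer=????OAOM??aplk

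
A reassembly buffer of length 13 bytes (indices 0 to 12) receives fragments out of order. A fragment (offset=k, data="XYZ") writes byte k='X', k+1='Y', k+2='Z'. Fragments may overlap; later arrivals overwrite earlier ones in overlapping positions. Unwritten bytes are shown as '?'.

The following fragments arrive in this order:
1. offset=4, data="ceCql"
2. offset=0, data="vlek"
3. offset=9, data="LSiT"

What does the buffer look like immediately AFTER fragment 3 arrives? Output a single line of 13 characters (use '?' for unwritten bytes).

Answer: vlekceCqlLSiT

Derivation:
Fragment 1: offset=4 data="ceCql" -> buffer=????ceCql????
Fragment 2: offset=0 data="vlek" -> buffer=vlekceCql????
Fragment 3: offset=9 data="LSiT" -> buffer=vlekceCqlLSiT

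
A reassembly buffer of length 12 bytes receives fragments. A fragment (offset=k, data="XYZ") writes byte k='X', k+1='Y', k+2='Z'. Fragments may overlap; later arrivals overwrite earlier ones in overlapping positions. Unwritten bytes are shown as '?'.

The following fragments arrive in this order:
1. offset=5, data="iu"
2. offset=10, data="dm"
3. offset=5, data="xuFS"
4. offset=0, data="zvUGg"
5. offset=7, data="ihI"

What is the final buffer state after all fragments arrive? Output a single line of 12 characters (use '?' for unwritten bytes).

Answer: zvUGgxuihIdm

Derivation:
Fragment 1: offset=5 data="iu" -> buffer=?????iu?????
Fragment 2: offset=10 data="dm" -> buffer=?????iu???dm
Fragment 3: offset=5 data="xuFS" -> buffer=?????xuFS?dm
Fragment 4: offset=0 data="zvUGg" -> buffer=zvUGgxuFS?dm
Fragment 5: offset=7 data="ihI" -> buffer=zvUGgxuihIdm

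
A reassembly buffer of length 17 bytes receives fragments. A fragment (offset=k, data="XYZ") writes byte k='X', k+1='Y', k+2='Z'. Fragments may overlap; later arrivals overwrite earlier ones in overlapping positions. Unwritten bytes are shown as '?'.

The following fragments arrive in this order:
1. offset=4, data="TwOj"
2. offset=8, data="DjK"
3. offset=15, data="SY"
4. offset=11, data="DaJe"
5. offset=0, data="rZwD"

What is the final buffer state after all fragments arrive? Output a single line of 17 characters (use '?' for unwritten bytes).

Fragment 1: offset=4 data="TwOj" -> buffer=????TwOj?????????
Fragment 2: offset=8 data="DjK" -> buffer=????TwOjDjK??????
Fragment 3: offset=15 data="SY" -> buffer=????TwOjDjK????SY
Fragment 4: offset=11 data="DaJe" -> buffer=????TwOjDjKDaJeSY
Fragment 5: offset=0 data="rZwD" -> buffer=rZwDTwOjDjKDaJeSY

Answer: rZwDTwOjDjKDaJeSY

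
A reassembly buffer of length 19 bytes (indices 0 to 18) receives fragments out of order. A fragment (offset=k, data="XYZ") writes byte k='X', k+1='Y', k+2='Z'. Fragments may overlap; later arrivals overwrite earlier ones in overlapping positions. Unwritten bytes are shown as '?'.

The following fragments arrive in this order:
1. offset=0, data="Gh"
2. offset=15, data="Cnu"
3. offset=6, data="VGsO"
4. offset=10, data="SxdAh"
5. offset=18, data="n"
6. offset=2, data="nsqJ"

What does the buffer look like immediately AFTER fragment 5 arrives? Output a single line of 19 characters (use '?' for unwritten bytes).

Fragment 1: offset=0 data="Gh" -> buffer=Gh?????????????????
Fragment 2: offset=15 data="Cnu" -> buffer=Gh?????????????Cnu?
Fragment 3: offset=6 data="VGsO" -> buffer=Gh????VGsO?????Cnu?
Fragment 4: offset=10 data="SxdAh" -> buffer=Gh????VGsOSxdAhCnu?
Fragment 5: offset=18 data="n" -> buffer=Gh????VGsOSxdAhCnun

Answer: Gh????VGsOSxdAhCnun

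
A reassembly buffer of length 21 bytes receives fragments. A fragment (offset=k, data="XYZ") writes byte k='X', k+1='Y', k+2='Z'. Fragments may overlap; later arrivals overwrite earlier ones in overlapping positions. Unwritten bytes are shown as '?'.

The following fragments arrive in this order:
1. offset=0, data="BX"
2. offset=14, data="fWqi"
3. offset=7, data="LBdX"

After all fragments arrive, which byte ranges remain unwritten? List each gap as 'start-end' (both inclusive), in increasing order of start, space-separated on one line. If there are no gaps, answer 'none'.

Fragment 1: offset=0 len=2
Fragment 2: offset=14 len=4
Fragment 3: offset=7 len=4
Gaps: 2-6 11-13 18-20

Answer: 2-6 11-13 18-20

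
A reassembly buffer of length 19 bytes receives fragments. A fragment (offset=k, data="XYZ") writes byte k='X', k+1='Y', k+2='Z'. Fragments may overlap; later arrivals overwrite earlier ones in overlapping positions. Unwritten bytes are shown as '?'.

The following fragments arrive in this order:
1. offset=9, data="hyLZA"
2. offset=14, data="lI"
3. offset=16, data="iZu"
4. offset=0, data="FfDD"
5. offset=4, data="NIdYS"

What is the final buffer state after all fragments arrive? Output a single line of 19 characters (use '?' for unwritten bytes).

Fragment 1: offset=9 data="hyLZA" -> buffer=?????????hyLZA?????
Fragment 2: offset=14 data="lI" -> buffer=?????????hyLZAlI???
Fragment 3: offset=16 data="iZu" -> buffer=?????????hyLZAlIiZu
Fragment 4: offset=0 data="FfDD" -> buffer=FfDD?????hyLZAlIiZu
Fragment 5: offset=4 data="NIdYS" -> buffer=FfDDNIdYShyLZAlIiZu

Answer: FfDDNIdYShyLZAlIiZu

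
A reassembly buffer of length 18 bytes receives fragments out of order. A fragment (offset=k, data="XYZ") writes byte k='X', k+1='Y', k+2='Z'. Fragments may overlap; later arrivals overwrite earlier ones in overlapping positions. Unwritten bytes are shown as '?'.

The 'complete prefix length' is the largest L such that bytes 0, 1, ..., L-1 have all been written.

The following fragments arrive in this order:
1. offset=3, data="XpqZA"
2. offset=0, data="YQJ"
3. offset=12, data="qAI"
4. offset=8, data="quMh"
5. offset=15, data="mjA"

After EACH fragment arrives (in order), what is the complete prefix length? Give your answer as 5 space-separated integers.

Answer: 0 8 8 15 18

Derivation:
Fragment 1: offset=3 data="XpqZA" -> buffer=???XpqZA?????????? -> prefix_len=0
Fragment 2: offset=0 data="YQJ" -> buffer=YQJXpqZA?????????? -> prefix_len=8
Fragment 3: offset=12 data="qAI" -> buffer=YQJXpqZA????qAI??? -> prefix_len=8
Fragment 4: offset=8 data="quMh" -> buffer=YQJXpqZAquMhqAI??? -> prefix_len=15
Fragment 5: offset=15 data="mjA" -> buffer=YQJXpqZAquMhqAImjA -> prefix_len=18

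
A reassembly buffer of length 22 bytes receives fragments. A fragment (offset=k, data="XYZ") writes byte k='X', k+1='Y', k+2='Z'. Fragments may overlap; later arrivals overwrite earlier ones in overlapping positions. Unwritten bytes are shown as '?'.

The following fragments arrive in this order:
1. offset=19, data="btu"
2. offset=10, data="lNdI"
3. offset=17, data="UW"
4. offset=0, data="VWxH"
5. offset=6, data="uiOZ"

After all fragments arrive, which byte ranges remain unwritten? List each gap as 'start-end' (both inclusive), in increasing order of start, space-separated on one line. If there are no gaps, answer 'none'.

Answer: 4-5 14-16

Derivation:
Fragment 1: offset=19 len=3
Fragment 2: offset=10 len=4
Fragment 3: offset=17 len=2
Fragment 4: offset=0 len=4
Fragment 5: offset=6 len=4
Gaps: 4-5 14-16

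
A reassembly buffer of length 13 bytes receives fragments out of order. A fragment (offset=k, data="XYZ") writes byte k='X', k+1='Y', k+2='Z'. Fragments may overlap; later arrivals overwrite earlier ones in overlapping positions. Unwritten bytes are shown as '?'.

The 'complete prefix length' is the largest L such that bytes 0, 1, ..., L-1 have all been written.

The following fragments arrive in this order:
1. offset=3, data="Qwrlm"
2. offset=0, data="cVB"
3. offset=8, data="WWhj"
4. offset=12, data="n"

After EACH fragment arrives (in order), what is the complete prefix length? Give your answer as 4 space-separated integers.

Answer: 0 8 12 13

Derivation:
Fragment 1: offset=3 data="Qwrlm" -> buffer=???Qwrlm????? -> prefix_len=0
Fragment 2: offset=0 data="cVB" -> buffer=cVBQwrlm????? -> prefix_len=8
Fragment 3: offset=8 data="WWhj" -> buffer=cVBQwrlmWWhj? -> prefix_len=12
Fragment 4: offset=12 data="n" -> buffer=cVBQwrlmWWhjn -> prefix_len=13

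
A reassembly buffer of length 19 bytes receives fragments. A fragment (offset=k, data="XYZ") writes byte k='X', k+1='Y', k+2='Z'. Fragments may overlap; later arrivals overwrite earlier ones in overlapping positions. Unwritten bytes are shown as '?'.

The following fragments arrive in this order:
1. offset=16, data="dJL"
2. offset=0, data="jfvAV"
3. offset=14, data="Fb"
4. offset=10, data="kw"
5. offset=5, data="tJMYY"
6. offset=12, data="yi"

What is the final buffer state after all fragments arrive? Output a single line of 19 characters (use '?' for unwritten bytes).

Answer: jfvAVtJMYYkwyiFbdJL

Derivation:
Fragment 1: offset=16 data="dJL" -> buffer=????????????????dJL
Fragment 2: offset=0 data="jfvAV" -> buffer=jfvAV???????????dJL
Fragment 3: offset=14 data="Fb" -> buffer=jfvAV?????????FbdJL
Fragment 4: offset=10 data="kw" -> buffer=jfvAV?????kw??FbdJL
Fragment 5: offset=5 data="tJMYY" -> buffer=jfvAVtJMYYkw??FbdJL
Fragment 6: offset=12 data="yi" -> buffer=jfvAVtJMYYkwyiFbdJL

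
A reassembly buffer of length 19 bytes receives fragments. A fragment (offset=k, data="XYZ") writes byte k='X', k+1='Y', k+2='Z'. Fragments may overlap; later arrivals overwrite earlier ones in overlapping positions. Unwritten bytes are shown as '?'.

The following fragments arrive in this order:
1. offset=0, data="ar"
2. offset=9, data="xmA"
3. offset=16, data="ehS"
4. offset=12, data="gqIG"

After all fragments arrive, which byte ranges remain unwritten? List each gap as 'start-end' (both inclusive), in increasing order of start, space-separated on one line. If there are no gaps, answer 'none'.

Fragment 1: offset=0 len=2
Fragment 2: offset=9 len=3
Fragment 3: offset=16 len=3
Fragment 4: offset=12 len=4
Gaps: 2-8

Answer: 2-8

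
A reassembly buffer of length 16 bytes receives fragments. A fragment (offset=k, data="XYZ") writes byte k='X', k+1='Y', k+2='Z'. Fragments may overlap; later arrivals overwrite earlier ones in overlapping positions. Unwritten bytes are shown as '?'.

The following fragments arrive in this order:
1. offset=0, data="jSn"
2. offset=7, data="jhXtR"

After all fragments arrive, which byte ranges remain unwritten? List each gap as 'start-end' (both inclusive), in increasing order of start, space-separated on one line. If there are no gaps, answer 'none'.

Answer: 3-6 12-15

Derivation:
Fragment 1: offset=0 len=3
Fragment 2: offset=7 len=5
Gaps: 3-6 12-15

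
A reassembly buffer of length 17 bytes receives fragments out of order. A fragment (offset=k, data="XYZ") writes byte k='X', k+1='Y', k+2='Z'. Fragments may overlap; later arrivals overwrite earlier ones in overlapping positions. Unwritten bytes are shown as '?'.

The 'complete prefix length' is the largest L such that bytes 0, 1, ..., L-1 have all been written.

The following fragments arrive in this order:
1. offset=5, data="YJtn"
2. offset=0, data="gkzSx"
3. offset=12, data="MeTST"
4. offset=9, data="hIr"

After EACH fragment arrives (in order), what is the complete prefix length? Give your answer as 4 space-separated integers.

Answer: 0 9 9 17

Derivation:
Fragment 1: offset=5 data="YJtn" -> buffer=?????YJtn???????? -> prefix_len=0
Fragment 2: offset=0 data="gkzSx" -> buffer=gkzSxYJtn???????? -> prefix_len=9
Fragment 3: offset=12 data="MeTST" -> buffer=gkzSxYJtn???MeTST -> prefix_len=9
Fragment 4: offset=9 data="hIr" -> buffer=gkzSxYJtnhIrMeTST -> prefix_len=17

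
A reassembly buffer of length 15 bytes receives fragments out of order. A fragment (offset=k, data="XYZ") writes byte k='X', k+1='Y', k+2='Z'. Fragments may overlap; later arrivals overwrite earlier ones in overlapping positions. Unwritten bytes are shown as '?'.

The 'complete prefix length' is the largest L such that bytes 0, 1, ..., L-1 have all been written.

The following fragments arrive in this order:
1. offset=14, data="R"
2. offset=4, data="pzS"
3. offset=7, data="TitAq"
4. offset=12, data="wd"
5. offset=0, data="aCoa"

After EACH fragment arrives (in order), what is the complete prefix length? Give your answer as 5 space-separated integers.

Fragment 1: offset=14 data="R" -> buffer=??????????????R -> prefix_len=0
Fragment 2: offset=4 data="pzS" -> buffer=????pzS???????R -> prefix_len=0
Fragment 3: offset=7 data="TitAq" -> buffer=????pzSTitAq??R -> prefix_len=0
Fragment 4: offset=12 data="wd" -> buffer=????pzSTitAqwdR -> prefix_len=0
Fragment 5: offset=0 data="aCoa" -> buffer=aCoapzSTitAqwdR -> prefix_len=15

Answer: 0 0 0 0 15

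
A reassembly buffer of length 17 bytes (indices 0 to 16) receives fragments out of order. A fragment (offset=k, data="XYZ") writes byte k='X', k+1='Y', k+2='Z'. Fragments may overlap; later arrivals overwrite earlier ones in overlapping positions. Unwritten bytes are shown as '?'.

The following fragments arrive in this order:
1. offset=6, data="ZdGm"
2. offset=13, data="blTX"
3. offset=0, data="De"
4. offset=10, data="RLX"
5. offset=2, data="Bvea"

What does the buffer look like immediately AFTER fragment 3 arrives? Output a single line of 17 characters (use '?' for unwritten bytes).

Fragment 1: offset=6 data="ZdGm" -> buffer=??????ZdGm???????
Fragment 2: offset=13 data="blTX" -> buffer=??????ZdGm???blTX
Fragment 3: offset=0 data="De" -> buffer=De????ZdGm???blTX

Answer: De????ZdGm???blTX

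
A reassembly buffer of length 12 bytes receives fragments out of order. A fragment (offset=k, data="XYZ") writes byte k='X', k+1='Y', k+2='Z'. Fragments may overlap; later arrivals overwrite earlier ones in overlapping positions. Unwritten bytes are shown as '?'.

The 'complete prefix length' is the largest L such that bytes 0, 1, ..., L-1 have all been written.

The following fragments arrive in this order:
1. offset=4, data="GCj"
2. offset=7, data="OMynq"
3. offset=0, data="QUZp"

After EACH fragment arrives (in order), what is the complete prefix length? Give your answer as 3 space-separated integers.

Answer: 0 0 12

Derivation:
Fragment 1: offset=4 data="GCj" -> buffer=????GCj????? -> prefix_len=0
Fragment 2: offset=7 data="OMynq" -> buffer=????GCjOMynq -> prefix_len=0
Fragment 3: offset=0 data="QUZp" -> buffer=QUZpGCjOMynq -> prefix_len=12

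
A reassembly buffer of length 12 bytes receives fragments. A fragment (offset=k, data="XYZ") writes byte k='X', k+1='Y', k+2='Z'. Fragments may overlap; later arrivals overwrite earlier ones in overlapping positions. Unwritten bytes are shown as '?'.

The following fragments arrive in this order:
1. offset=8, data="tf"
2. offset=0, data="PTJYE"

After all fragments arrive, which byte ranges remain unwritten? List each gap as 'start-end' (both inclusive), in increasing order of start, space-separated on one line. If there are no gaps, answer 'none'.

Fragment 1: offset=8 len=2
Fragment 2: offset=0 len=5
Gaps: 5-7 10-11

Answer: 5-7 10-11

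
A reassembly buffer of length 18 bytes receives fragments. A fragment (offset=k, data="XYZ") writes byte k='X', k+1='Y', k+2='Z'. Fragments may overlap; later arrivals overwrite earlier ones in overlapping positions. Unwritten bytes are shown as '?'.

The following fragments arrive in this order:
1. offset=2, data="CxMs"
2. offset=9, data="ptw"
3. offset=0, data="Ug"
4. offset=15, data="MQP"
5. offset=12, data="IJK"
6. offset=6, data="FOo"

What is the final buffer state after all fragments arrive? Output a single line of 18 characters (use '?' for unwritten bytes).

Answer: UgCxMsFOoptwIJKMQP

Derivation:
Fragment 1: offset=2 data="CxMs" -> buffer=??CxMs????????????
Fragment 2: offset=9 data="ptw" -> buffer=??CxMs???ptw??????
Fragment 3: offset=0 data="Ug" -> buffer=UgCxMs???ptw??????
Fragment 4: offset=15 data="MQP" -> buffer=UgCxMs???ptw???MQP
Fragment 5: offset=12 data="IJK" -> buffer=UgCxMs???ptwIJKMQP
Fragment 6: offset=6 data="FOo" -> buffer=UgCxMsFOoptwIJKMQP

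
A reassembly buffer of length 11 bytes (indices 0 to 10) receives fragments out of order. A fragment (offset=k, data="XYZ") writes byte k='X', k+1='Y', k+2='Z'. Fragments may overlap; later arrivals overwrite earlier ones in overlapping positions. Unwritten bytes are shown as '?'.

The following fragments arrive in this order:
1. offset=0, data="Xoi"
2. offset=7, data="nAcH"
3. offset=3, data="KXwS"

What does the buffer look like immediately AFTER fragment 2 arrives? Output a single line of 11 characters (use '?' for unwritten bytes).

Answer: Xoi????nAcH

Derivation:
Fragment 1: offset=0 data="Xoi" -> buffer=Xoi????????
Fragment 2: offset=7 data="nAcH" -> buffer=Xoi????nAcH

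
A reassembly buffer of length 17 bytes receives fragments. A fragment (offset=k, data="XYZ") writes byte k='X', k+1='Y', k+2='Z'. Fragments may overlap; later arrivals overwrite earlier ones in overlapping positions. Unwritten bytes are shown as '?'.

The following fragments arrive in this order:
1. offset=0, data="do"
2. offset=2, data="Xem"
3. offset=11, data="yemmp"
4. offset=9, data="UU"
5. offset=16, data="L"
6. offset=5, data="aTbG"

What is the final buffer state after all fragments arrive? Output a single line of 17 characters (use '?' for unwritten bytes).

Fragment 1: offset=0 data="do" -> buffer=do???????????????
Fragment 2: offset=2 data="Xem" -> buffer=doXem????????????
Fragment 3: offset=11 data="yemmp" -> buffer=doXem??????yemmp?
Fragment 4: offset=9 data="UU" -> buffer=doXem????UUyemmp?
Fragment 5: offset=16 data="L" -> buffer=doXem????UUyemmpL
Fragment 6: offset=5 data="aTbG" -> buffer=doXemaTbGUUyemmpL

Answer: doXemaTbGUUyemmpL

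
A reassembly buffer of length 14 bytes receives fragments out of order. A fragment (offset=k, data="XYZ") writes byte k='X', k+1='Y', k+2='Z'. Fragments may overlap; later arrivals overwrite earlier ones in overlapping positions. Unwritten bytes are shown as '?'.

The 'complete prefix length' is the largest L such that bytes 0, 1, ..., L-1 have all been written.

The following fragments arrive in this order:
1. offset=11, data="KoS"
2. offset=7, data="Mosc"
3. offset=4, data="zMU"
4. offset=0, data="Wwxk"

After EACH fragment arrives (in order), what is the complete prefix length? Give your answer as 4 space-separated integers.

Answer: 0 0 0 14

Derivation:
Fragment 1: offset=11 data="KoS" -> buffer=???????????KoS -> prefix_len=0
Fragment 2: offset=7 data="Mosc" -> buffer=???????MoscKoS -> prefix_len=0
Fragment 3: offset=4 data="zMU" -> buffer=????zMUMoscKoS -> prefix_len=0
Fragment 4: offset=0 data="Wwxk" -> buffer=WwxkzMUMoscKoS -> prefix_len=14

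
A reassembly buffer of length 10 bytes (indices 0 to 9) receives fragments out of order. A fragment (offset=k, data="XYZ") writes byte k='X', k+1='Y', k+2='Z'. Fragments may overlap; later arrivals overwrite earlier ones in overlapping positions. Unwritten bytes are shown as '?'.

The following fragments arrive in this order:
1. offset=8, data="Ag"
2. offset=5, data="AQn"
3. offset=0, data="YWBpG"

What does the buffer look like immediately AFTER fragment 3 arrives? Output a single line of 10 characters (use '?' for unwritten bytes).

Answer: YWBpGAQnAg

Derivation:
Fragment 1: offset=8 data="Ag" -> buffer=????????Ag
Fragment 2: offset=5 data="AQn" -> buffer=?????AQnAg
Fragment 3: offset=0 data="YWBpG" -> buffer=YWBpGAQnAg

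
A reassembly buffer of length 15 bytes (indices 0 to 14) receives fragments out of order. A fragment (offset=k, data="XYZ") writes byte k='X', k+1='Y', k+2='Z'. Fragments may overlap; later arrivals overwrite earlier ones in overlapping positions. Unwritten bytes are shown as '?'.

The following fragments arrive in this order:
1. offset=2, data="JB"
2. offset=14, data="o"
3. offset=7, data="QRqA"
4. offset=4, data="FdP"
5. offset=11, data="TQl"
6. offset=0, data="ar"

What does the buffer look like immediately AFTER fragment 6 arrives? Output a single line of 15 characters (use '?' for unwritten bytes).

Fragment 1: offset=2 data="JB" -> buffer=??JB???????????
Fragment 2: offset=14 data="o" -> buffer=??JB??????????o
Fragment 3: offset=7 data="QRqA" -> buffer=??JB???QRqA???o
Fragment 4: offset=4 data="FdP" -> buffer=??JBFdPQRqA???o
Fragment 5: offset=11 data="TQl" -> buffer=??JBFdPQRqATQlo
Fragment 6: offset=0 data="ar" -> buffer=arJBFdPQRqATQlo

Answer: arJBFdPQRqATQlo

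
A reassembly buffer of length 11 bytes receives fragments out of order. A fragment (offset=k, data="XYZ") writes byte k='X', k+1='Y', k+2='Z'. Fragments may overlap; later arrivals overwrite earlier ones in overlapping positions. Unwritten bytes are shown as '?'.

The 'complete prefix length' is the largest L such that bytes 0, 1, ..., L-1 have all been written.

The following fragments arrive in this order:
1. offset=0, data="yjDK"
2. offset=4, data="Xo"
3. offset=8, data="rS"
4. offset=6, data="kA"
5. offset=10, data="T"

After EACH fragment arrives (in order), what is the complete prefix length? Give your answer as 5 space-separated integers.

Fragment 1: offset=0 data="yjDK" -> buffer=yjDK??????? -> prefix_len=4
Fragment 2: offset=4 data="Xo" -> buffer=yjDKXo????? -> prefix_len=6
Fragment 3: offset=8 data="rS" -> buffer=yjDKXo??rS? -> prefix_len=6
Fragment 4: offset=6 data="kA" -> buffer=yjDKXokArS? -> prefix_len=10
Fragment 5: offset=10 data="T" -> buffer=yjDKXokArST -> prefix_len=11

Answer: 4 6 6 10 11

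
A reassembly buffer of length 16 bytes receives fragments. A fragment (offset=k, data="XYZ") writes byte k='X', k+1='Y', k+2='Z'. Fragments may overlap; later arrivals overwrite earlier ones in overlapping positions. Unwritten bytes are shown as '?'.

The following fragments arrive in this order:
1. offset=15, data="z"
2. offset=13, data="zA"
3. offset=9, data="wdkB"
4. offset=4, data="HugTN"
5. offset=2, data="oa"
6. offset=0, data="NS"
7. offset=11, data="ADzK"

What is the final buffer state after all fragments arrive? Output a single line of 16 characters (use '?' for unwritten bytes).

Answer: NSoaHugTNwdADzKz

Derivation:
Fragment 1: offset=15 data="z" -> buffer=???????????????z
Fragment 2: offset=13 data="zA" -> buffer=?????????????zAz
Fragment 3: offset=9 data="wdkB" -> buffer=?????????wdkBzAz
Fragment 4: offset=4 data="HugTN" -> buffer=????HugTNwdkBzAz
Fragment 5: offset=2 data="oa" -> buffer=??oaHugTNwdkBzAz
Fragment 6: offset=0 data="NS" -> buffer=NSoaHugTNwdkBzAz
Fragment 7: offset=11 data="ADzK" -> buffer=NSoaHugTNwdADzKz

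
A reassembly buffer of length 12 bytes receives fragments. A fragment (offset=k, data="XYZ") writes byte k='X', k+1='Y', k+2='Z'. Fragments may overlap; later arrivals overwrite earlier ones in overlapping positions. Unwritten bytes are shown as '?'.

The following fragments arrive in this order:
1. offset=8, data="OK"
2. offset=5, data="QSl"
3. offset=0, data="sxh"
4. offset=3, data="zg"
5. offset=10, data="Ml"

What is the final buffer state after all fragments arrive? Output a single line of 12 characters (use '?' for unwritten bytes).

Answer: sxhzgQSlOKMl

Derivation:
Fragment 1: offset=8 data="OK" -> buffer=????????OK??
Fragment 2: offset=5 data="QSl" -> buffer=?????QSlOK??
Fragment 3: offset=0 data="sxh" -> buffer=sxh??QSlOK??
Fragment 4: offset=3 data="zg" -> buffer=sxhzgQSlOK??
Fragment 5: offset=10 data="Ml" -> buffer=sxhzgQSlOKMl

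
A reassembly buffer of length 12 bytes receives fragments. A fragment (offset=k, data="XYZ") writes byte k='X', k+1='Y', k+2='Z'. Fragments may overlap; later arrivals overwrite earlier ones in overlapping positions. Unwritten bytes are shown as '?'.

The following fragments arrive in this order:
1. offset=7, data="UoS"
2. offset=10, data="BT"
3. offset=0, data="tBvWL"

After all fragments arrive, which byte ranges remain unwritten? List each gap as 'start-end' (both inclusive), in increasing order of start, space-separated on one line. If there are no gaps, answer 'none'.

Answer: 5-6

Derivation:
Fragment 1: offset=7 len=3
Fragment 2: offset=10 len=2
Fragment 3: offset=0 len=5
Gaps: 5-6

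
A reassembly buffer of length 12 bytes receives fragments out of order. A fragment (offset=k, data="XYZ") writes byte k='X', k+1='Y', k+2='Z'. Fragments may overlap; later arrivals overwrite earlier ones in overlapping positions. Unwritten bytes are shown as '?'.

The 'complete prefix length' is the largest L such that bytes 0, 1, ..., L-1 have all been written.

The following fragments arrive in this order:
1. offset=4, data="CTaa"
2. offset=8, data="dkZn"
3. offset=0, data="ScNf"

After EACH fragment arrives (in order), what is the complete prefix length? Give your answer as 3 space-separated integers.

Fragment 1: offset=4 data="CTaa" -> buffer=????CTaa???? -> prefix_len=0
Fragment 2: offset=8 data="dkZn" -> buffer=????CTaadkZn -> prefix_len=0
Fragment 3: offset=0 data="ScNf" -> buffer=ScNfCTaadkZn -> prefix_len=12

Answer: 0 0 12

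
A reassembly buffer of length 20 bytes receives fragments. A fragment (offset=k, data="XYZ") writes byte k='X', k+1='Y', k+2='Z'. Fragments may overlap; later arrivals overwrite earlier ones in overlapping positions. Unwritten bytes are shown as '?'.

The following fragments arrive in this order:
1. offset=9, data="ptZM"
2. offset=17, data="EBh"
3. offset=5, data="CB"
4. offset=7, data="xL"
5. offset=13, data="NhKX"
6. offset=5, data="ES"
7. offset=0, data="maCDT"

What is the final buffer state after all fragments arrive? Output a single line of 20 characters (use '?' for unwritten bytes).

Fragment 1: offset=9 data="ptZM" -> buffer=?????????ptZM???????
Fragment 2: offset=17 data="EBh" -> buffer=?????????ptZM????EBh
Fragment 3: offset=5 data="CB" -> buffer=?????CB??ptZM????EBh
Fragment 4: offset=7 data="xL" -> buffer=?????CBxLptZM????EBh
Fragment 5: offset=13 data="NhKX" -> buffer=?????CBxLptZMNhKXEBh
Fragment 6: offset=5 data="ES" -> buffer=?????ESxLptZMNhKXEBh
Fragment 7: offset=0 data="maCDT" -> buffer=maCDTESxLptZMNhKXEBh

Answer: maCDTESxLptZMNhKXEBh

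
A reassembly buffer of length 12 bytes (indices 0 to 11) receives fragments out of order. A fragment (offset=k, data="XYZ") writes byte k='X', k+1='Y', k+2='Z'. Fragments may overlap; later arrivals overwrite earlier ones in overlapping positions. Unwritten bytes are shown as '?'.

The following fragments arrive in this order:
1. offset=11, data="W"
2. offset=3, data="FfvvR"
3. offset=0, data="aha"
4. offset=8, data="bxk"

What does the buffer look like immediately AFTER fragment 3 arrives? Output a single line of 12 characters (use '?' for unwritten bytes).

Fragment 1: offset=11 data="W" -> buffer=???????????W
Fragment 2: offset=3 data="FfvvR" -> buffer=???FfvvR???W
Fragment 3: offset=0 data="aha" -> buffer=ahaFfvvR???W

Answer: ahaFfvvR???W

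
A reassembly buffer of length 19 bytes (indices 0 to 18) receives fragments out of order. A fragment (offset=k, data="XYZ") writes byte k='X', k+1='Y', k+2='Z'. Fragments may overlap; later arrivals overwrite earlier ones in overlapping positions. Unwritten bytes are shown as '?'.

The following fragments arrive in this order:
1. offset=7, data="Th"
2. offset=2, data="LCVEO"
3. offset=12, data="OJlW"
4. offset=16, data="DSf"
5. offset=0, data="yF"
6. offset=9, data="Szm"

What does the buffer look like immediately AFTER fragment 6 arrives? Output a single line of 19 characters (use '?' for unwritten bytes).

Fragment 1: offset=7 data="Th" -> buffer=???????Th??????????
Fragment 2: offset=2 data="LCVEO" -> buffer=??LCVEOTh??????????
Fragment 3: offset=12 data="OJlW" -> buffer=??LCVEOTh???OJlW???
Fragment 4: offset=16 data="DSf" -> buffer=??LCVEOTh???OJlWDSf
Fragment 5: offset=0 data="yF" -> buffer=yFLCVEOTh???OJlWDSf
Fragment 6: offset=9 data="Szm" -> buffer=yFLCVEOThSzmOJlWDSf

Answer: yFLCVEOThSzmOJlWDSf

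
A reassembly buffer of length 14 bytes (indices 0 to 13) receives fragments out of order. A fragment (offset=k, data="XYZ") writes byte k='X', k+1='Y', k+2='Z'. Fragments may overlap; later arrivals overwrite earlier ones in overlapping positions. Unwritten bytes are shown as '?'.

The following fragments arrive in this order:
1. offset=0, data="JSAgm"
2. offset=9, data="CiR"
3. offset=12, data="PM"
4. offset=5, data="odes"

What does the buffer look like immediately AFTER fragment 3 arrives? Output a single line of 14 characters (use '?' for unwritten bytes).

Fragment 1: offset=0 data="JSAgm" -> buffer=JSAgm?????????
Fragment 2: offset=9 data="CiR" -> buffer=JSAgm????CiR??
Fragment 3: offset=12 data="PM" -> buffer=JSAgm????CiRPM

Answer: JSAgm????CiRPM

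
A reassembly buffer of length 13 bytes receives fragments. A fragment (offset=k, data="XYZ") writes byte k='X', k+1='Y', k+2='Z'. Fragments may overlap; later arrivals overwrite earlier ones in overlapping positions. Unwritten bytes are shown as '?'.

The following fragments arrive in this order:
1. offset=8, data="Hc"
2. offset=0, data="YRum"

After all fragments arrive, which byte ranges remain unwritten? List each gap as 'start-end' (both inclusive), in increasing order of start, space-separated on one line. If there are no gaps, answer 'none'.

Answer: 4-7 10-12

Derivation:
Fragment 1: offset=8 len=2
Fragment 2: offset=0 len=4
Gaps: 4-7 10-12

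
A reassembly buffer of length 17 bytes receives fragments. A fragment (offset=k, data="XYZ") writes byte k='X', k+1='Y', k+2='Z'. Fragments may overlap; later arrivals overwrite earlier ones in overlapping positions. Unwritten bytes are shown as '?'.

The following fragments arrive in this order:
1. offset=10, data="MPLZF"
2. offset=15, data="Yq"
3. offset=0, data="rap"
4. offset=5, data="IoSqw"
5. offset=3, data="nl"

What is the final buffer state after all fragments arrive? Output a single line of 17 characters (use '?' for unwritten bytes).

Fragment 1: offset=10 data="MPLZF" -> buffer=??????????MPLZF??
Fragment 2: offset=15 data="Yq" -> buffer=??????????MPLZFYq
Fragment 3: offset=0 data="rap" -> buffer=rap???????MPLZFYq
Fragment 4: offset=5 data="IoSqw" -> buffer=rap??IoSqwMPLZFYq
Fragment 5: offset=3 data="nl" -> buffer=rapnlIoSqwMPLZFYq

Answer: rapnlIoSqwMPLZFYq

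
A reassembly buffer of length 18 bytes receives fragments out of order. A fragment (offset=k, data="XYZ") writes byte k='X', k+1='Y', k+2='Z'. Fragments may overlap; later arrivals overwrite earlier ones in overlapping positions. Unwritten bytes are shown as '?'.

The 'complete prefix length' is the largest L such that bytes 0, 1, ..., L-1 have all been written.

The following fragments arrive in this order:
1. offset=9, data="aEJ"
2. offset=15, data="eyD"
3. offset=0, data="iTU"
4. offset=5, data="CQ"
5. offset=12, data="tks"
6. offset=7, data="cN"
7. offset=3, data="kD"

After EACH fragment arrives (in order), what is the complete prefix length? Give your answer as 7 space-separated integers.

Fragment 1: offset=9 data="aEJ" -> buffer=?????????aEJ?????? -> prefix_len=0
Fragment 2: offset=15 data="eyD" -> buffer=?????????aEJ???eyD -> prefix_len=0
Fragment 3: offset=0 data="iTU" -> buffer=iTU??????aEJ???eyD -> prefix_len=3
Fragment 4: offset=5 data="CQ" -> buffer=iTU??CQ??aEJ???eyD -> prefix_len=3
Fragment 5: offset=12 data="tks" -> buffer=iTU??CQ??aEJtkseyD -> prefix_len=3
Fragment 6: offset=7 data="cN" -> buffer=iTU??CQcNaEJtkseyD -> prefix_len=3
Fragment 7: offset=3 data="kD" -> buffer=iTUkDCQcNaEJtkseyD -> prefix_len=18

Answer: 0 0 3 3 3 3 18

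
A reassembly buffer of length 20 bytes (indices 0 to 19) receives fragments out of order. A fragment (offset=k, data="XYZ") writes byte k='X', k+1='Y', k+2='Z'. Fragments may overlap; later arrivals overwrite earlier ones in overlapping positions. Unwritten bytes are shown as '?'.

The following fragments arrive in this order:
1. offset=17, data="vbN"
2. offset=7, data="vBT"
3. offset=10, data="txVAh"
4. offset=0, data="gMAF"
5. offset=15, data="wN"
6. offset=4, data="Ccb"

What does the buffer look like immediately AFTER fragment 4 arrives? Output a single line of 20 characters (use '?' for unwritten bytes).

Answer: gMAF???vBTtxVAh??vbN

Derivation:
Fragment 1: offset=17 data="vbN" -> buffer=?????????????????vbN
Fragment 2: offset=7 data="vBT" -> buffer=???????vBT???????vbN
Fragment 3: offset=10 data="txVAh" -> buffer=???????vBTtxVAh??vbN
Fragment 4: offset=0 data="gMAF" -> buffer=gMAF???vBTtxVAh??vbN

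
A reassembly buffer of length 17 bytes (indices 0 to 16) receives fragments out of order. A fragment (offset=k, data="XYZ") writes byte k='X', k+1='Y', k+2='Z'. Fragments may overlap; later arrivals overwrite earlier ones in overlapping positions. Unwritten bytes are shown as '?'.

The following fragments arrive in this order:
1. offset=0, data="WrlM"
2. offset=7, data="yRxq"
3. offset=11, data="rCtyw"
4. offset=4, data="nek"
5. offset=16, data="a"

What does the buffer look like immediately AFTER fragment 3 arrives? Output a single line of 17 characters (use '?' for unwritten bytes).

Fragment 1: offset=0 data="WrlM" -> buffer=WrlM?????????????
Fragment 2: offset=7 data="yRxq" -> buffer=WrlM???yRxq??????
Fragment 3: offset=11 data="rCtyw" -> buffer=WrlM???yRxqrCtyw?

Answer: WrlM???yRxqrCtyw?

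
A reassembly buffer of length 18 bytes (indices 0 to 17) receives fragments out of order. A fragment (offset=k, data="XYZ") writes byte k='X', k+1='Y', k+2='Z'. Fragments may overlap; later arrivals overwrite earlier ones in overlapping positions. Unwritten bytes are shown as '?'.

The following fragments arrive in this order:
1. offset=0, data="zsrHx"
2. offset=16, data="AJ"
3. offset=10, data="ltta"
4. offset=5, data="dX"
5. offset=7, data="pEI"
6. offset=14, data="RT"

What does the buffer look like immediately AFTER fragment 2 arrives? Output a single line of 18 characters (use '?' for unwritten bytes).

Answer: zsrHx???????????AJ

Derivation:
Fragment 1: offset=0 data="zsrHx" -> buffer=zsrHx?????????????
Fragment 2: offset=16 data="AJ" -> buffer=zsrHx???????????AJ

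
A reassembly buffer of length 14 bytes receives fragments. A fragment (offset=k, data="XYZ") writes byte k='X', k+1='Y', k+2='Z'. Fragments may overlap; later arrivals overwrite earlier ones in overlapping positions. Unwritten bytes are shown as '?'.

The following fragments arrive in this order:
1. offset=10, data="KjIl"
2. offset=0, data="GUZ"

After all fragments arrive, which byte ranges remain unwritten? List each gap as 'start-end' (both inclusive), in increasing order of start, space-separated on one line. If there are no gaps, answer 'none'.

Answer: 3-9

Derivation:
Fragment 1: offset=10 len=4
Fragment 2: offset=0 len=3
Gaps: 3-9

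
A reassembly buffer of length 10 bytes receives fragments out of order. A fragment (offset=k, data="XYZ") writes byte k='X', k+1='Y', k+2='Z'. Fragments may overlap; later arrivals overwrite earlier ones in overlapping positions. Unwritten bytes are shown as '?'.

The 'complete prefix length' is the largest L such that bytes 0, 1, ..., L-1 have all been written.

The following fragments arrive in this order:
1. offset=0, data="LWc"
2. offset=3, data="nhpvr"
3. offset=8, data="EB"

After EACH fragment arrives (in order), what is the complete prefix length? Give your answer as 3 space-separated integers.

Fragment 1: offset=0 data="LWc" -> buffer=LWc??????? -> prefix_len=3
Fragment 2: offset=3 data="nhpvr" -> buffer=LWcnhpvr?? -> prefix_len=8
Fragment 3: offset=8 data="EB" -> buffer=LWcnhpvrEB -> prefix_len=10

Answer: 3 8 10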